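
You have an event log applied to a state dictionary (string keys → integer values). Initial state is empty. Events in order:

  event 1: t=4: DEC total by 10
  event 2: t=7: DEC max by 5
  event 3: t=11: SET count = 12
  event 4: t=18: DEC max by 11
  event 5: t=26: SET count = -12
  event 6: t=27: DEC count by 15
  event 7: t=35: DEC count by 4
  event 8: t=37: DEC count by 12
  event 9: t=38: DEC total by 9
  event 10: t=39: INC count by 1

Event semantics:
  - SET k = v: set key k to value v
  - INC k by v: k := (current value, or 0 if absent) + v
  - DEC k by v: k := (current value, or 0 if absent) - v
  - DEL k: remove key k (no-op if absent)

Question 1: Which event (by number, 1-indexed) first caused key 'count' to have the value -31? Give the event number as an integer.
Looking for first event where count becomes -31:
  event 3: count = 12
  event 4: count = 12
  event 5: count = -12
  event 6: count = -27
  event 7: count -27 -> -31  <-- first match

Answer: 7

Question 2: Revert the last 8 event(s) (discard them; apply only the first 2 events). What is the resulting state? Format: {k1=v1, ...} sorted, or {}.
Keep first 2 events (discard last 8):
  after event 1 (t=4: DEC total by 10): {total=-10}
  after event 2 (t=7: DEC max by 5): {max=-5, total=-10}

Answer: {max=-5, total=-10}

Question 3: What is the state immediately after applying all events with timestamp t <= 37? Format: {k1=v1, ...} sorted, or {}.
Answer: {count=-43, max=-16, total=-10}

Derivation:
Apply events with t <= 37 (8 events):
  after event 1 (t=4: DEC total by 10): {total=-10}
  after event 2 (t=7: DEC max by 5): {max=-5, total=-10}
  after event 3 (t=11: SET count = 12): {count=12, max=-5, total=-10}
  after event 4 (t=18: DEC max by 11): {count=12, max=-16, total=-10}
  after event 5 (t=26: SET count = -12): {count=-12, max=-16, total=-10}
  after event 6 (t=27: DEC count by 15): {count=-27, max=-16, total=-10}
  after event 7 (t=35: DEC count by 4): {count=-31, max=-16, total=-10}
  after event 8 (t=37: DEC count by 12): {count=-43, max=-16, total=-10}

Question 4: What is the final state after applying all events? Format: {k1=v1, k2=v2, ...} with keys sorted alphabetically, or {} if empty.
  after event 1 (t=4: DEC total by 10): {total=-10}
  after event 2 (t=7: DEC max by 5): {max=-5, total=-10}
  after event 3 (t=11: SET count = 12): {count=12, max=-5, total=-10}
  after event 4 (t=18: DEC max by 11): {count=12, max=-16, total=-10}
  after event 5 (t=26: SET count = -12): {count=-12, max=-16, total=-10}
  after event 6 (t=27: DEC count by 15): {count=-27, max=-16, total=-10}
  after event 7 (t=35: DEC count by 4): {count=-31, max=-16, total=-10}
  after event 8 (t=37: DEC count by 12): {count=-43, max=-16, total=-10}
  after event 9 (t=38: DEC total by 9): {count=-43, max=-16, total=-19}
  after event 10 (t=39: INC count by 1): {count=-42, max=-16, total=-19}

Answer: {count=-42, max=-16, total=-19}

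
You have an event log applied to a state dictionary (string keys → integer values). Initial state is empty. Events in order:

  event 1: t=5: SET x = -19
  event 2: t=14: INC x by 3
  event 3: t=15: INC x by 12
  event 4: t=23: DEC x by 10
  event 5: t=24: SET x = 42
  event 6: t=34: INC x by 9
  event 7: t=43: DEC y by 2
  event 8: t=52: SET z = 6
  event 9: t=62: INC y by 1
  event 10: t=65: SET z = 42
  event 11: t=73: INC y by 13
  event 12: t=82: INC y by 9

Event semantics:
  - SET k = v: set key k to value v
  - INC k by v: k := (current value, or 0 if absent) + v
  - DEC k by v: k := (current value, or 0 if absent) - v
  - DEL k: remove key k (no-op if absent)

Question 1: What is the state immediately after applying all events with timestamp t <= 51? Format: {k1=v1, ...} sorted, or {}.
Answer: {x=51, y=-2}

Derivation:
Apply events with t <= 51 (7 events):
  after event 1 (t=5: SET x = -19): {x=-19}
  after event 2 (t=14: INC x by 3): {x=-16}
  after event 3 (t=15: INC x by 12): {x=-4}
  after event 4 (t=23: DEC x by 10): {x=-14}
  after event 5 (t=24: SET x = 42): {x=42}
  after event 6 (t=34: INC x by 9): {x=51}
  after event 7 (t=43: DEC y by 2): {x=51, y=-2}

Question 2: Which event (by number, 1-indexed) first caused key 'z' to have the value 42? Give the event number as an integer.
Looking for first event where z becomes 42:
  event 8: z = 6
  event 9: z = 6
  event 10: z 6 -> 42  <-- first match

Answer: 10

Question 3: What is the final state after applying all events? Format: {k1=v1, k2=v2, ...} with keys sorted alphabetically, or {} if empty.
Answer: {x=51, y=21, z=42}

Derivation:
  after event 1 (t=5: SET x = -19): {x=-19}
  after event 2 (t=14: INC x by 3): {x=-16}
  after event 3 (t=15: INC x by 12): {x=-4}
  after event 4 (t=23: DEC x by 10): {x=-14}
  after event 5 (t=24: SET x = 42): {x=42}
  after event 6 (t=34: INC x by 9): {x=51}
  after event 7 (t=43: DEC y by 2): {x=51, y=-2}
  after event 8 (t=52: SET z = 6): {x=51, y=-2, z=6}
  after event 9 (t=62: INC y by 1): {x=51, y=-1, z=6}
  after event 10 (t=65: SET z = 42): {x=51, y=-1, z=42}
  after event 11 (t=73: INC y by 13): {x=51, y=12, z=42}
  after event 12 (t=82: INC y by 9): {x=51, y=21, z=42}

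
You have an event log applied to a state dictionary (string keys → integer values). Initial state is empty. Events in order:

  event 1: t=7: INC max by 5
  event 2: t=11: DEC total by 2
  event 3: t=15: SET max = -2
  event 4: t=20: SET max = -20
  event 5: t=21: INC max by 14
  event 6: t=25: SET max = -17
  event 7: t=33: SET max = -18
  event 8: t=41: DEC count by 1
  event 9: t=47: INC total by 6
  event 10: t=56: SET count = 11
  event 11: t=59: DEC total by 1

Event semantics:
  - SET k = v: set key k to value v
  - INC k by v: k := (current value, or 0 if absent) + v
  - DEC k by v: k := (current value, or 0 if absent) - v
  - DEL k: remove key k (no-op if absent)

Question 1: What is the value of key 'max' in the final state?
Answer: -18

Derivation:
Track key 'max' through all 11 events:
  event 1 (t=7: INC max by 5): max (absent) -> 5
  event 2 (t=11: DEC total by 2): max unchanged
  event 3 (t=15: SET max = -2): max 5 -> -2
  event 4 (t=20: SET max = -20): max -2 -> -20
  event 5 (t=21: INC max by 14): max -20 -> -6
  event 6 (t=25: SET max = -17): max -6 -> -17
  event 7 (t=33: SET max = -18): max -17 -> -18
  event 8 (t=41: DEC count by 1): max unchanged
  event 9 (t=47: INC total by 6): max unchanged
  event 10 (t=56: SET count = 11): max unchanged
  event 11 (t=59: DEC total by 1): max unchanged
Final: max = -18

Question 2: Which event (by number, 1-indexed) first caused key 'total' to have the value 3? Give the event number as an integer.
Answer: 11

Derivation:
Looking for first event where total becomes 3:
  event 2: total = -2
  event 3: total = -2
  event 4: total = -2
  event 5: total = -2
  event 6: total = -2
  event 7: total = -2
  event 8: total = -2
  event 9: total = 4
  event 10: total = 4
  event 11: total 4 -> 3  <-- first match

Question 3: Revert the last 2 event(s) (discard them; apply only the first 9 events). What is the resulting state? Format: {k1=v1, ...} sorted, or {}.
Answer: {count=-1, max=-18, total=4}

Derivation:
Keep first 9 events (discard last 2):
  after event 1 (t=7: INC max by 5): {max=5}
  after event 2 (t=11: DEC total by 2): {max=5, total=-2}
  after event 3 (t=15: SET max = -2): {max=-2, total=-2}
  after event 4 (t=20: SET max = -20): {max=-20, total=-2}
  after event 5 (t=21: INC max by 14): {max=-6, total=-2}
  after event 6 (t=25: SET max = -17): {max=-17, total=-2}
  after event 7 (t=33: SET max = -18): {max=-18, total=-2}
  after event 8 (t=41: DEC count by 1): {count=-1, max=-18, total=-2}
  after event 9 (t=47: INC total by 6): {count=-1, max=-18, total=4}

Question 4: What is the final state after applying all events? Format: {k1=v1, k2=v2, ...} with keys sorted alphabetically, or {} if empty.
  after event 1 (t=7: INC max by 5): {max=5}
  after event 2 (t=11: DEC total by 2): {max=5, total=-2}
  after event 3 (t=15: SET max = -2): {max=-2, total=-2}
  after event 4 (t=20: SET max = -20): {max=-20, total=-2}
  after event 5 (t=21: INC max by 14): {max=-6, total=-2}
  after event 6 (t=25: SET max = -17): {max=-17, total=-2}
  after event 7 (t=33: SET max = -18): {max=-18, total=-2}
  after event 8 (t=41: DEC count by 1): {count=-1, max=-18, total=-2}
  after event 9 (t=47: INC total by 6): {count=-1, max=-18, total=4}
  after event 10 (t=56: SET count = 11): {count=11, max=-18, total=4}
  after event 11 (t=59: DEC total by 1): {count=11, max=-18, total=3}

Answer: {count=11, max=-18, total=3}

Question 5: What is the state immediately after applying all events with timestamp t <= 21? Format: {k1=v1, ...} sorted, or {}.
Apply events with t <= 21 (5 events):
  after event 1 (t=7: INC max by 5): {max=5}
  after event 2 (t=11: DEC total by 2): {max=5, total=-2}
  after event 3 (t=15: SET max = -2): {max=-2, total=-2}
  after event 4 (t=20: SET max = -20): {max=-20, total=-2}
  after event 5 (t=21: INC max by 14): {max=-6, total=-2}

Answer: {max=-6, total=-2}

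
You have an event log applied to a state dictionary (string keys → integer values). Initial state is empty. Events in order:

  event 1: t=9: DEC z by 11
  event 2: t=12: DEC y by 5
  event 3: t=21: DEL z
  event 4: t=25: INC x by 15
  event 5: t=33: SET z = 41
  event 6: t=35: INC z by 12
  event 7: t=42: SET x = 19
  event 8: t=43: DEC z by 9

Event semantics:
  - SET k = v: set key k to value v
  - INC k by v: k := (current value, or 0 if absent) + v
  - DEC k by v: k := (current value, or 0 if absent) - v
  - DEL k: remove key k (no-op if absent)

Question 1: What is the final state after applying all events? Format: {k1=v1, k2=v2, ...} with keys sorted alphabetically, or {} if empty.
  after event 1 (t=9: DEC z by 11): {z=-11}
  after event 2 (t=12: DEC y by 5): {y=-5, z=-11}
  after event 3 (t=21: DEL z): {y=-5}
  after event 4 (t=25: INC x by 15): {x=15, y=-5}
  after event 5 (t=33: SET z = 41): {x=15, y=-5, z=41}
  after event 6 (t=35: INC z by 12): {x=15, y=-5, z=53}
  after event 7 (t=42: SET x = 19): {x=19, y=-5, z=53}
  after event 8 (t=43: DEC z by 9): {x=19, y=-5, z=44}

Answer: {x=19, y=-5, z=44}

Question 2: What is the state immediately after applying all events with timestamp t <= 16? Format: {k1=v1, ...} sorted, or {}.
Answer: {y=-5, z=-11}

Derivation:
Apply events with t <= 16 (2 events):
  after event 1 (t=9: DEC z by 11): {z=-11}
  after event 2 (t=12: DEC y by 5): {y=-5, z=-11}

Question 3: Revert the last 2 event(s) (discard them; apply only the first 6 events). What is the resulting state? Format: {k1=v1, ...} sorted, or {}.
Answer: {x=15, y=-5, z=53}

Derivation:
Keep first 6 events (discard last 2):
  after event 1 (t=9: DEC z by 11): {z=-11}
  after event 2 (t=12: DEC y by 5): {y=-5, z=-11}
  after event 3 (t=21: DEL z): {y=-5}
  after event 4 (t=25: INC x by 15): {x=15, y=-5}
  after event 5 (t=33: SET z = 41): {x=15, y=-5, z=41}
  after event 6 (t=35: INC z by 12): {x=15, y=-5, z=53}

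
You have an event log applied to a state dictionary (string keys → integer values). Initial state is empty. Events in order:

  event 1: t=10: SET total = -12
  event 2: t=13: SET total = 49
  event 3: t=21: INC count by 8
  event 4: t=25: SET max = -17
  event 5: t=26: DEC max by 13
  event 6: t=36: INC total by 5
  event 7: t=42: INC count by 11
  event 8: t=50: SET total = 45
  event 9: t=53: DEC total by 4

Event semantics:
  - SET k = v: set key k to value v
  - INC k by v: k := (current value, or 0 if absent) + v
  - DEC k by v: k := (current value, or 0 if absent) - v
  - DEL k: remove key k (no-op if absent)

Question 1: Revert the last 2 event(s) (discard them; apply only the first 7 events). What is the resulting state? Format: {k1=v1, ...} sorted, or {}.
Answer: {count=19, max=-30, total=54}

Derivation:
Keep first 7 events (discard last 2):
  after event 1 (t=10: SET total = -12): {total=-12}
  after event 2 (t=13: SET total = 49): {total=49}
  after event 3 (t=21: INC count by 8): {count=8, total=49}
  after event 4 (t=25: SET max = -17): {count=8, max=-17, total=49}
  after event 5 (t=26: DEC max by 13): {count=8, max=-30, total=49}
  after event 6 (t=36: INC total by 5): {count=8, max=-30, total=54}
  after event 7 (t=42: INC count by 11): {count=19, max=-30, total=54}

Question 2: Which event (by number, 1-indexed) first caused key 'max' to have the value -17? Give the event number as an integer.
Answer: 4

Derivation:
Looking for first event where max becomes -17:
  event 4: max (absent) -> -17  <-- first match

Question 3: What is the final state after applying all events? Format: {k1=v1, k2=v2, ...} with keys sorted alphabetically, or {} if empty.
  after event 1 (t=10: SET total = -12): {total=-12}
  after event 2 (t=13: SET total = 49): {total=49}
  after event 3 (t=21: INC count by 8): {count=8, total=49}
  after event 4 (t=25: SET max = -17): {count=8, max=-17, total=49}
  after event 5 (t=26: DEC max by 13): {count=8, max=-30, total=49}
  after event 6 (t=36: INC total by 5): {count=8, max=-30, total=54}
  after event 7 (t=42: INC count by 11): {count=19, max=-30, total=54}
  after event 8 (t=50: SET total = 45): {count=19, max=-30, total=45}
  after event 9 (t=53: DEC total by 4): {count=19, max=-30, total=41}

Answer: {count=19, max=-30, total=41}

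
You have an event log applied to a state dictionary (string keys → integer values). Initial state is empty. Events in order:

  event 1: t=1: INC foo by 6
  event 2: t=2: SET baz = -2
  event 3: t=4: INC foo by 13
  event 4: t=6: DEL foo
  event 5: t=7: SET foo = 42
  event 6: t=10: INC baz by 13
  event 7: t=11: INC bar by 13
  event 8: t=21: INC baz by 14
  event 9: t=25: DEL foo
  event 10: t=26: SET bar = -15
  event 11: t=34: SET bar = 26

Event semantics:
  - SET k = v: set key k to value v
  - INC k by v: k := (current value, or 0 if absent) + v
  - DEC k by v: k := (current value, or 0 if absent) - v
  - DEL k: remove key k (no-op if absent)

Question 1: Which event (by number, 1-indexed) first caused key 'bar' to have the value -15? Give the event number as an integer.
Answer: 10

Derivation:
Looking for first event where bar becomes -15:
  event 7: bar = 13
  event 8: bar = 13
  event 9: bar = 13
  event 10: bar 13 -> -15  <-- first match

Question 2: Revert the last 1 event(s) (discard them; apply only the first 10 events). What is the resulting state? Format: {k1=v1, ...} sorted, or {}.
Answer: {bar=-15, baz=25}

Derivation:
Keep first 10 events (discard last 1):
  after event 1 (t=1: INC foo by 6): {foo=6}
  after event 2 (t=2: SET baz = -2): {baz=-2, foo=6}
  after event 3 (t=4: INC foo by 13): {baz=-2, foo=19}
  after event 4 (t=6: DEL foo): {baz=-2}
  after event 5 (t=7: SET foo = 42): {baz=-2, foo=42}
  after event 6 (t=10: INC baz by 13): {baz=11, foo=42}
  after event 7 (t=11: INC bar by 13): {bar=13, baz=11, foo=42}
  after event 8 (t=21: INC baz by 14): {bar=13, baz=25, foo=42}
  after event 9 (t=25: DEL foo): {bar=13, baz=25}
  after event 10 (t=26: SET bar = -15): {bar=-15, baz=25}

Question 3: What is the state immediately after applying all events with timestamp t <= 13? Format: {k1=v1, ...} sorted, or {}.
Answer: {bar=13, baz=11, foo=42}

Derivation:
Apply events with t <= 13 (7 events):
  after event 1 (t=1: INC foo by 6): {foo=6}
  after event 2 (t=2: SET baz = -2): {baz=-2, foo=6}
  after event 3 (t=4: INC foo by 13): {baz=-2, foo=19}
  after event 4 (t=6: DEL foo): {baz=-2}
  after event 5 (t=7: SET foo = 42): {baz=-2, foo=42}
  after event 6 (t=10: INC baz by 13): {baz=11, foo=42}
  after event 7 (t=11: INC bar by 13): {bar=13, baz=11, foo=42}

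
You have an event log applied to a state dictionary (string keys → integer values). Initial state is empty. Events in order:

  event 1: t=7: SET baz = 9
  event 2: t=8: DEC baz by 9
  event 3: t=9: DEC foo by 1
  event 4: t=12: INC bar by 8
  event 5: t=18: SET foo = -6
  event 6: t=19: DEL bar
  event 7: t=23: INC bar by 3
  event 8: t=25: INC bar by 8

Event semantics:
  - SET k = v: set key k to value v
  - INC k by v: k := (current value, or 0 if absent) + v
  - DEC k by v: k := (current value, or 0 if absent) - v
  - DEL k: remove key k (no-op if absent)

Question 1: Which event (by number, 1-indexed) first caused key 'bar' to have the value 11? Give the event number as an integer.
Looking for first event where bar becomes 11:
  event 4: bar = 8
  event 5: bar = 8
  event 6: bar = (absent)
  event 7: bar = 3
  event 8: bar 3 -> 11  <-- first match

Answer: 8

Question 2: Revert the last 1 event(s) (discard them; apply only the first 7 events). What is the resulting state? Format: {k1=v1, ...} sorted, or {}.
Answer: {bar=3, baz=0, foo=-6}

Derivation:
Keep first 7 events (discard last 1):
  after event 1 (t=7: SET baz = 9): {baz=9}
  after event 2 (t=8: DEC baz by 9): {baz=0}
  after event 3 (t=9: DEC foo by 1): {baz=0, foo=-1}
  after event 4 (t=12: INC bar by 8): {bar=8, baz=0, foo=-1}
  after event 5 (t=18: SET foo = -6): {bar=8, baz=0, foo=-6}
  after event 6 (t=19: DEL bar): {baz=0, foo=-6}
  after event 7 (t=23: INC bar by 3): {bar=3, baz=0, foo=-6}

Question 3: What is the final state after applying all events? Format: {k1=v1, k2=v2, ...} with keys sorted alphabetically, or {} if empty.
  after event 1 (t=7: SET baz = 9): {baz=9}
  after event 2 (t=8: DEC baz by 9): {baz=0}
  after event 3 (t=9: DEC foo by 1): {baz=0, foo=-1}
  after event 4 (t=12: INC bar by 8): {bar=8, baz=0, foo=-1}
  after event 5 (t=18: SET foo = -6): {bar=8, baz=0, foo=-6}
  after event 6 (t=19: DEL bar): {baz=0, foo=-6}
  after event 7 (t=23: INC bar by 3): {bar=3, baz=0, foo=-6}
  after event 8 (t=25: INC bar by 8): {bar=11, baz=0, foo=-6}

Answer: {bar=11, baz=0, foo=-6}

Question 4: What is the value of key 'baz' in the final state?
Answer: 0

Derivation:
Track key 'baz' through all 8 events:
  event 1 (t=7: SET baz = 9): baz (absent) -> 9
  event 2 (t=8: DEC baz by 9): baz 9 -> 0
  event 3 (t=9: DEC foo by 1): baz unchanged
  event 4 (t=12: INC bar by 8): baz unchanged
  event 5 (t=18: SET foo = -6): baz unchanged
  event 6 (t=19: DEL bar): baz unchanged
  event 7 (t=23: INC bar by 3): baz unchanged
  event 8 (t=25: INC bar by 8): baz unchanged
Final: baz = 0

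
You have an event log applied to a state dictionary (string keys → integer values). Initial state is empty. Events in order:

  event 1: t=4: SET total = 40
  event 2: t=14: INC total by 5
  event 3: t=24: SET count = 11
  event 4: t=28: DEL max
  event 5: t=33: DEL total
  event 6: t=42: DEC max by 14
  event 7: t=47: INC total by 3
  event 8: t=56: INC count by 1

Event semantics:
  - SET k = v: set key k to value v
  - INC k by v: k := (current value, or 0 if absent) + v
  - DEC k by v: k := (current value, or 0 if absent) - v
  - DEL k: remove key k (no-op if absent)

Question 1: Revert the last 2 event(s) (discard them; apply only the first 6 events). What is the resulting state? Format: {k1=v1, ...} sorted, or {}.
Keep first 6 events (discard last 2):
  after event 1 (t=4: SET total = 40): {total=40}
  after event 2 (t=14: INC total by 5): {total=45}
  after event 3 (t=24: SET count = 11): {count=11, total=45}
  after event 4 (t=28: DEL max): {count=11, total=45}
  after event 5 (t=33: DEL total): {count=11}
  after event 6 (t=42: DEC max by 14): {count=11, max=-14}

Answer: {count=11, max=-14}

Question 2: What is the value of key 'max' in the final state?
Track key 'max' through all 8 events:
  event 1 (t=4: SET total = 40): max unchanged
  event 2 (t=14: INC total by 5): max unchanged
  event 3 (t=24: SET count = 11): max unchanged
  event 4 (t=28: DEL max): max (absent) -> (absent)
  event 5 (t=33: DEL total): max unchanged
  event 6 (t=42: DEC max by 14): max (absent) -> -14
  event 7 (t=47: INC total by 3): max unchanged
  event 8 (t=56: INC count by 1): max unchanged
Final: max = -14

Answer: -14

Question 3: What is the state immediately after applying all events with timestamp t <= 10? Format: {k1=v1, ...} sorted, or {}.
Answer: {total=40}

Derivation:
Apply events with t <= 10 (1 events):
  after event 1 (t=4: SET total = 40): {total=40}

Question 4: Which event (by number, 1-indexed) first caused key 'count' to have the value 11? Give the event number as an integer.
Looking for first event where count becomes 11:
  event 3: count (absent) -> 11  <-- first match

Answer: 3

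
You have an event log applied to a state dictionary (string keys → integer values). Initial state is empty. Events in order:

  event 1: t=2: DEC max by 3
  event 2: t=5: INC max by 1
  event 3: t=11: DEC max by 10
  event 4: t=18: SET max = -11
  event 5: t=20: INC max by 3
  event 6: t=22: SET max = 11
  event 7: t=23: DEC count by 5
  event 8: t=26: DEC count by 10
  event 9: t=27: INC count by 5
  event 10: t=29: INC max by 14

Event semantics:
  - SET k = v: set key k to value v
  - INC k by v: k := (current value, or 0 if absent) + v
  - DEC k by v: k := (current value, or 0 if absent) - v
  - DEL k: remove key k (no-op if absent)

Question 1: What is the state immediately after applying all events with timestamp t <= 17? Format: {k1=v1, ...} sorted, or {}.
Answer: {max=-12}

Derivation:
Apply events with t <= 17 (3 events):
  after event 1 (t=2: DEC max by 3): {max=-3}
  after event 2 (t=5: INC max by 1): {max=-2}
  after event 3 (t=11: DEC max by 10): {max=-12}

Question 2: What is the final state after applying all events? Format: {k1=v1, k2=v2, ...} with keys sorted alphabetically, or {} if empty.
  after event 1 (t=2: DEC max by 3): {max=-3}
  after event 2 (t=5: INC max by 1): {max=-2}
  after event 3 (t=11: DEC max by 10): {max=-12}
  after event 4 (t=18: SET max = -11): {max=-11}
  after event 5 (t=20: INC max by 3): {max=-8}
  after event 6 (t=22: SET max = 11): {max=11}
  after event 7 (t=23: DEC count by 5): {count=-5, max=11}
  after event 8 (t=26: DEC count by 10): {count=-15, max=11}
  after event 9 (t=27: INC count by 5): {count=-10, max=11}
  after event 10 (t=29: INC max by 14): {count=-10, max=25}

Answer: {count=-10, max=25}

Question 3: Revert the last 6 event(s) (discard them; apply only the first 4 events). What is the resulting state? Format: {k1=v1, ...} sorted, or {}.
Answer: {max=-11}

Derivation:
Keep first 4 events (discard last 6):
  after event 1 (t=2: DEC max by 3): {max=-3}
  after event 2 (t=5: INC max by 1): {max=-2}
  after event 3 (t=11: DEC max by 10): {max=-12}
  after event 4 (t=18: SET max = -11): {max=-11}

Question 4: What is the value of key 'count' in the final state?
Answer: -10

Derivation:
Track key 'count' through all 10 events:
  event 1 (t=2: DEC max by 3): count unchanged
  event 2 (t=5: INC max by 1): count unchanged
  event 3 (t=11: DEC max by 10): count unchanged
  event 4 (t=18: SET max = -11): count unchanged
  event 5 (t=20: INC max by 3): count unchanged
  event 6 (t=22: SET max = 11): count unchanged
  event 7 (t=23: DEC count by 5): count (absent) -> -5
  event 8 (t=26: DEC count by 10): count -5 -> -15
  event 9 (t=27: INC count by 5): count -15 -> -10
  event 10 (t=29: INC max by 14): count unchanged
Final: count = -10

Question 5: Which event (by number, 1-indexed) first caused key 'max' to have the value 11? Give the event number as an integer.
Looking for first event where max becomes 11:
  event 1: max = -3
  event 2: max = -2
  event 3: max = -12
  event 4: max = -11
  event 5: max = -8
  event 6: max -8 -> 11  <-- first match

Answer: 6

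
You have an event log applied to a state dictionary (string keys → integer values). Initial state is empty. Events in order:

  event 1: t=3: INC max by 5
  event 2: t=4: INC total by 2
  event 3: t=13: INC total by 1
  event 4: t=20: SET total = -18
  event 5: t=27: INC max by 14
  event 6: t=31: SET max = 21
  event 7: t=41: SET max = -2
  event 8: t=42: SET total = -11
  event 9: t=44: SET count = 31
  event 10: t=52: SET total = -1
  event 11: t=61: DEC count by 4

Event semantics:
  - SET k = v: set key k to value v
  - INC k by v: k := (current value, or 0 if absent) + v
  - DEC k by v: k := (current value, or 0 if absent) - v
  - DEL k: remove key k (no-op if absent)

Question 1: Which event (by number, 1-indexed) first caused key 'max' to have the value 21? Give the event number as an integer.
Looking for first event where max becomes 21:
  event 1: max = 5
  event 2: max = 5
  event 3: max = 5
  event 4: max = 5
  event 5: max = 19
  event 6: max 19 -> 21  <-- first match

Answer: 6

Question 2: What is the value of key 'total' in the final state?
Track key 'total' through all 11 events:
  event 1 (t=3: INC max by 5): total unchanged
  event 2 (t=4: INC total by 2): total (absent) -> 2
  event 3 (t=13: INC total by 1): total 2 -> 3
  event 4 (t=20: SET total = -18): total 3 -> -18
  event 5 (t=27: INC max by 14): total unchanged
  event 6 (t=31: SET max = 21): total unchanged
  event 7 (t=41: SET max = -2): total unchanged
  event 8 (t=42: SET total = -11): total -18 -> -11
  event 9 (t=44: SET count = 31): total unchanged
  event 10 (t=52: SET total = -1): total -11 -> -1
  event 11 (t=61: DEC count by 4): total unchanged
Final: total = -1

Answer: -1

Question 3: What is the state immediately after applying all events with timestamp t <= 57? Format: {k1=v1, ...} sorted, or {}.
Answer: {count=31, max=-2, total=-1}

Derivation:
Apply events with t <= 57 (10 events):
  after event 1 (t=3: INC max by 5): {max=5}
  after event 2 (t=4: INC total by 2): {max=5, total=2}
  after event 3 (t=13: INC total by 1): {max=5, total=3}
  after event 4 (t=20: SET total = -18): {max=5, total=-18}
  after event 5 (t=27: INC max by 14): {max=19, total=-18}
  after event 6 (t=31: SET max = 21): {max=21, total=-18}
  after event 7 (t=41: SET max = -2): {max=-2, total=-18}
  after event 8 (t=42: SET total = -11): {max=-2, total=-11}
  after event 9 (t=44: SET count = 31): {count=31, max=-2, total=-11}
  after event 10 (t=52: SET total = -1): {count=31, max=-2, total=-1}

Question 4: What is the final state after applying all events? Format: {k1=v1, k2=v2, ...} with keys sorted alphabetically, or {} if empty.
Answer: {count=27, max=-2, total=-1}

Derivation:
  after event 1 (t=3: INC max by 5): {max=5}
  after event 2 (t=4: INC total by 2): {max=5, total=2}
  after event 3 (t=13: INC total by 1): {max=5, total=3}
  after event 4 (t=20: SET total = -18): {max=5, total=-18}
  after event 5 (t=27: INC max by 14): {max=19, total=-18}
  after event 6 (t=31: SET max = 21): {max=21, total=-18}
  after event 7 (t=41: SET max = -2): {max=-2, total=-18}
  after event 8 (t=42: SET total = -11): {max=-2, total=-11}
  after event 9 (t=44: SET count = 31): {count=31, max=-2, total=-11}
  after event 10 (t=52: SET total = -1): {count=31, max=-2, total=-1}
  after event 11 (t=61: DEC count by 4): {count=27, max=-2, total=-1}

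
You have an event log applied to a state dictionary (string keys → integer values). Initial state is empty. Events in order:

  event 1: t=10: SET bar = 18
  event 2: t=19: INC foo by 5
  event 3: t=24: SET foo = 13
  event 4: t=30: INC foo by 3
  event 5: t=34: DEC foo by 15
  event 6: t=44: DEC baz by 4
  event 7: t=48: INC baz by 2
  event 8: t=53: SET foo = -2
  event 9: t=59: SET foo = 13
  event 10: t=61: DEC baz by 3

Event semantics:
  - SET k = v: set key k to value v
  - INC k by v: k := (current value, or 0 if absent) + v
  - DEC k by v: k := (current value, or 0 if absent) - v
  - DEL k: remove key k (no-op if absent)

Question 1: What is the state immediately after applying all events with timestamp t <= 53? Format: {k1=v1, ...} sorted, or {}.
Answer: {bar=18, baz=-2, foo=-2}

Derivation:
Apply events with t <= 53 (8 events):
  after event 1 (t=10: SET bar = 18): {bar=18}
  after event 2 (t=19: INC foo by 5): {bar=18, foo=5}
  after event 3 (t=24: SET foo = 13): {bar=18, foo=13}
  after event 4 (t=30: INC foo by 3): {bar=18, foo=16}
  after event 5 (t=34: DEC foo by 15): {bar=18, foo=1}
  after event 6 (t=44: DEC baz by 4): {bar=18, baz=-4, foo=1}
  after event 7 (t=48: INC baz by 2): {bar=18, baz=-2, foo=1}
  after event 8 (t=53: SET foo = -2): {bar=18, baz=-2, foo=-2}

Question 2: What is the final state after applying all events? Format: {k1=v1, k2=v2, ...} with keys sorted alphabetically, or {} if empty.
Answer: {bar=18, baz=-5, foo=13}

Derivation:
  after event 1 (t=10: SET bar = 18): {bar=18}
  after event 2 (t=19: INC foo by 5): {bar=18, foo=5}
  after event 3 (t=24: SET foo = 13): {bar=18, foo=13}
  after event 4 (t=30: INC foo by 3): {bar=18, foo=16}
  after event 5 (t=34: DEC foo by 15): {bar=18, foo=1}
  after event 6 (t=44: DEC baz by 4): {bar=18, baz=-4, foo=1}
  after event 7 (t=48: INC baz by 2): {bar=18, baz=-2, foo=1}
  after event 8 (t=53: SET foo = -2): {bar=18, baz=-2, foo=-2}
  after event 9 (t=59: SET foo = 13): {bar=18, baz=-2, foo=13}
  after event 10 (t=61: DEC baz by 3): {bar=18, baz=-5, foo=13}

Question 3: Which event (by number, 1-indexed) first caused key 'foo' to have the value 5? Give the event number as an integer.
Answer: 2

Derivation:
Looking for first event where foo becomes 5:
  event 2: foo (absent) -> 5  <-- first match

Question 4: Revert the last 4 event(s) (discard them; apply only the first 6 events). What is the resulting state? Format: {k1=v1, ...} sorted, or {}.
Answer: {bar=18, baz=-4, foo=1}

Derivation:
Keep first 6 events (discard last 4):
  after event 1 (t=10: SET bar = 18): {bar=18}
  after event 2 (t=19: INC foo by 5): {bar=18, foo=5}
  after event 3 (t=24: SET foo = 13): {bar=18, foo=13}
  after event 4 (t=30: INC foo by 3): {bar=18, foo=16}
  after event 5 (t=34: DEC foo by 15): {bar=18, foo=1}
  after event 6 (t=44: DEC baz by 4): {bar=18, baz=-4, foo=1}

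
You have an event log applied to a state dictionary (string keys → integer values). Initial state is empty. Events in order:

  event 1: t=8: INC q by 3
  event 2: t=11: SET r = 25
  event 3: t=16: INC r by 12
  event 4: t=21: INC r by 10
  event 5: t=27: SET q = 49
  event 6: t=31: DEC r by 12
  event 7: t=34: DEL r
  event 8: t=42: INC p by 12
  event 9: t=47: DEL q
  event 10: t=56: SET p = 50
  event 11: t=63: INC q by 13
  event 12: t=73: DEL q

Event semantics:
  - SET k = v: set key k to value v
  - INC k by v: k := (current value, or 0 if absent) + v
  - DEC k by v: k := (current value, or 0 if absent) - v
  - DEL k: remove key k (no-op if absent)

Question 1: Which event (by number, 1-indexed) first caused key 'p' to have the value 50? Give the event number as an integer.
Answer: 10

Derivation:
Looking for first event where p becomes 50:
  event 8: p = 12
  event 9: p = 12
  event 10: p 12 -> 50  <-- first match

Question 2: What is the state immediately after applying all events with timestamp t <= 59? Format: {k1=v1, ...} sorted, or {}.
Apply events with t <= 59 (10 events):
  after event 1 (t=8: INC q by 3): {q=3}
  after event 2 (t=11: SET r = 25): {q=3, r=25}
  after event 3 (t=16: INC r by 12): {q=3, r=37}
  after event 4 (t=21: INC r by 10): {q=3, r=47}
  after event 5 (t=27: SET q = 49): {q=49, r=47}
  after event 6 (t=31: DEC r by 12): {q=49, r=35}
  after event 7 (t=34: DEL r): {q=49}
  after event 8 (t=42: INC p by 12): {p=12, q=49}
  after event 9 (t=47: DEL q): {p=12}
  after event 10 (t=56: SET p = 50): {p=50}

Answer: {p=50}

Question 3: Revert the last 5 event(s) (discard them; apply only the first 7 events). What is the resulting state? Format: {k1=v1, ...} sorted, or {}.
Answer: {q=49}

Derivation:
Keep first 7 events (discard last 5):
  after event 1 (t=8: INC q by 3): {q=3}
  after event 2 (t=11: SET r = 25): {q=3, r=25}
  after event 3 (t=16: INC r by 12): {q=3, r=37}
  after event 4 (t=21: INC r by 10): {q=3, r=47}
  after event 5 (t=27: SET q = 49): {q=49, r=47}
  after event 6 (t=31: DEC r by 12): {q=49, r=35}
  after event 7 (t=34: DEL r): {q=49}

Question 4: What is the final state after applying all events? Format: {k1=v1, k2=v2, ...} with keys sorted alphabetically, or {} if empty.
Answer: {p=50}

Derivation:
  after event 1 (t=8: INC q by 3): {q=3}
  after event 2 (t=11: SET r = 25): {q=3, r=25}
  after event 3 (t=16: INC r by 12): {q=3, r=37}
  after event 4 (t=21: INC r by 10): {q=3, r=47}
  after event 5 (t=27: SET q = 49): {q=49, r=47}
  after event 6 (t=31: DEC r by 12): {q=49, r=35}
  after event 7 (t=34: DEL r): {q=49}
  after event 8 (t=42: INC p by 12): {p=12, q=49}
  after event 9 (t=47: DEL q): {p=12}
  after event 10 (t=56: SET p = 50): {p=50}
  after event 11 (t=63: INC q by 13): {p=50, q=13}
  after event 12 (t=73: DEL q): {p=50}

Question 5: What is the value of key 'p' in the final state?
Track key 'p' through all 12 events:
  event 1 (t=8: INC q by 3): p unchanged
  event 2 (t=11: SET r = 25): p unchanged
  event 3 (t=16: INC r by 12): p unchanged
  event 4 (t=21: INC r by 10): p unchanged
  event 5 (t=27: SET q = 49): p unchanged
  event 6 (t=31: DEC r by 12): p unchanged
  event 7 (t=34: DEL r): p unchanged
  event 8 (t=42: INC p by 12): p (absent) -> 12
  event 9 (t=47: DEL q): p unchanged
  event 10 (t=56: SET p = 50): p 12 -> 50
  event 11 (t=63: INC q by 13): p unchanged
  event 12 (t=73: DEL q): p unchanged
Final: p = 50

Answer: 50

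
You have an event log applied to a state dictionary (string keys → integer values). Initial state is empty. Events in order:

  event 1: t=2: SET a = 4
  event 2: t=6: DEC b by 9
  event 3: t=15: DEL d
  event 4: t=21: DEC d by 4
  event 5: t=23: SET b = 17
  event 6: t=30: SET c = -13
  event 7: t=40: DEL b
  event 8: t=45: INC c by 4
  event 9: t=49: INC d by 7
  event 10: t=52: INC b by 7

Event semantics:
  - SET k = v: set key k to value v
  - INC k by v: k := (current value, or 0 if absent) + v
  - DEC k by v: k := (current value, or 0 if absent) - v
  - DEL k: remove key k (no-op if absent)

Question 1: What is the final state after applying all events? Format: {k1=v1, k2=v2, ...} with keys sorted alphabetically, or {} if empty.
Answer: {a=4, b=7, c=-9, d=3}

Derivation:
  after event 1 (t=2: SET a = 4): {a=4}
  after event 2 (t=6: DEC b by 9): {a=4, b=-9}
  after event 3 (t=15: DEL d): {a=4, b=-9}
  after event 4 (t=21: DEC d by 4): {a=4, b=-9, d=-4}
  after event 5 (t=23: SET b = 17): {a=4, b=17, d=-4}
  after event 6 (t=30: SET c = -13): {a=4, b=17, c=-13, d=-4}
  after event 7 (t=40: DEL b): {a=4, c=-13, d=-4}
  after event 8 (t=45: INC c by 4): {a=4, c=-9, d=-4}
  after event 9 (t=49: INC d by 7): {a=4, c=-9, d=3}
  after event 10 (t=52: INC b by 7): {a=4, b=7, c=-9, d=3}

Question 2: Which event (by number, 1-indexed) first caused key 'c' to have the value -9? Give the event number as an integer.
Looking for first event where c becomes -9:
  event 6: c = -13
  event 7: c = -13
  event 8: c -13 -> -9  <-- first match

Answer: 8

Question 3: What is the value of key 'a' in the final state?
Answer: 4

Derivation:
Track key 'a' through all 10 events:
  event 1 (t=2: SET a = 4): a (absent) -> 4
  event 2 (t=6: DEC b by 9): a unchanged
  event 3 (t=15: DEL d): a unchanged
  event 4 (t=21: DEC d by 4): a unchanged
  event 5 (t=23: SET b = 17): a unchanged
  event 6 (t=30: SET c = -13): a unchanged
  event 7 (t=40: DEL b): a unchanged
  event 8 (t=45: INC c by 4): a unchanged
  event 9 (t=49: INC d by 7): a unchanged
  event 10 (t=52: INC b by 7): a unchanged
Final: a = 4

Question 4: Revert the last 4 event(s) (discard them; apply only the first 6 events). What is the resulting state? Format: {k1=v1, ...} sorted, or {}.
Keep first 6 events (discard last 4):
  after event 1 (t=2: SET a = 4): {a=4}
  after event 2 (t=6: DEC b by 9): {a=4, b=-9}
  after event 3 (t=15: DEL d): {a=4, b=-9}
  after event 4 (t=21: DEC d by 4): {a=4, b=-9, d=-4}
  after event 5 (t=23: SET b = 17): {a=4, b=17, d=-4}
  after event 6 (t=30: SET c = -13): {a=4, b=17, c=-13, d=-4}

Answer: {a=4, b=17, c=-13, d=-4}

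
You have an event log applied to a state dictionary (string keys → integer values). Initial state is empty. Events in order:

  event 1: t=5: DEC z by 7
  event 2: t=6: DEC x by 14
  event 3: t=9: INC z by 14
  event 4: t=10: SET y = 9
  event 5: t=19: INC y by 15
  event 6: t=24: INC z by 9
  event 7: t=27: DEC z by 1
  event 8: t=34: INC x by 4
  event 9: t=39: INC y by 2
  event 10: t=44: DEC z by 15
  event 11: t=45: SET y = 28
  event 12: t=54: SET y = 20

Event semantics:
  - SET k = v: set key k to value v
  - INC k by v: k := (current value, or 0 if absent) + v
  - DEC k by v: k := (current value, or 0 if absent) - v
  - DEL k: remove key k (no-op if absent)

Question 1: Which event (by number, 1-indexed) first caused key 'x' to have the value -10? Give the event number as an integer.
Looking for first event where x becomes -10:
  event 2: x = -14
  event 3: x = -14
  event 4: x = -14
  event 5: x = -14
  event 6: x = -14
  event 7: x = -14
  event 8: x -14 -> -10  <-- first match

Answer: 8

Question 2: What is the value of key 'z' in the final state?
Answer: 0

Derivation:
Track key 'z' through all 12 events:
  event 1 (t=5: DEC z by 7): z (absent) -> -7
  event 2 (t=6: DEC x by 14): z unchanged
  event 3 (t=9: INC z by 14): z -7 -> 7
  event 4 (t=10: SET y = 9): z unchanged
  event 5 (t=19: INC y by 15): z unchanged
  event 6 (t=24: INC z by 9): z 7 -> 16
  event 7 (t=27: DEC z by 1): z 16 -> 15
  event 8 (t=34: INC x by 4): z unchanged
  event 9 (t=39: INC y by 2): z unchanged
  event 10 (t=44: DEC z by 15): z 15 -> 0
  event 11 (t=45: SET y = 28): z unchanged
  event 12 (t=54: SET y = 20): z unchanged
Final: z = 0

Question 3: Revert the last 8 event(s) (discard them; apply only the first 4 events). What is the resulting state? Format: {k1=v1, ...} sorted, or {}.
Answer: {x=-14, y=9, z=7}

Derivation:
Keep first 4 events (discard last 8):
  after event 1 (t=5: DEC z by 7): {z=-7}
  after event 2 (t=6: DEC x by 14): {x=-14, z=-7}
  after event 3 (t=9: INC z by 14): {x=-14, z=7}
  after event 4 (t=10: SET y = 9): {x=-14, y=9, z=7}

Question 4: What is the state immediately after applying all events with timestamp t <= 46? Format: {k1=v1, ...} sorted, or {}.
Answer: {x=-10, y=28, z=0}

Derivation:
Apply events with t <= 46 (11 events):
  after event 1 (t=5: DEC z by 7): {z=-7}
  after event 2 (t=6: DEC x by 14): {x=-14, z=-7}
  after event 3 (t=9: INC z by 14): {x=-14, z=7}
  after event 4 (t=10: SET y = 9): {x=-14, y=9, z=7}
  after event 5 (t=19: INC y by 15): {x=-14, y=24, z=7}
  after event 6 (t=24: INC z by 9): {x=-14, y=24, z=16}
  after event 7 (t=27: DEC z by 1): {x=-14, y=24, z=15}
  after event 8 (t=34: INC x by 4): {x=-10, y=24, z=15}
  after event 9 (t=39: INC y by 2): {x=-10, y=26, z=15}
  after event 10 (t=44: DEC z by 15): {x=-10, y=26, z=0}
  after event 11 (t=45: SET y = 28): {x=-10, y=28, z=0}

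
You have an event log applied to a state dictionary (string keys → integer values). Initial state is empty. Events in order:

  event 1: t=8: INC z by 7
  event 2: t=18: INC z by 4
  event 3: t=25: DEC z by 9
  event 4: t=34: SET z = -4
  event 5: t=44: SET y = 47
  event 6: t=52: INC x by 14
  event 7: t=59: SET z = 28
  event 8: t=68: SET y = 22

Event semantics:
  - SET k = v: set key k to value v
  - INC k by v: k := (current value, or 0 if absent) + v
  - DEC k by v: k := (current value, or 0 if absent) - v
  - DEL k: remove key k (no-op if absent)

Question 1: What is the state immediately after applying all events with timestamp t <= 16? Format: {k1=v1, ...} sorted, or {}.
Answer: {z=7}

Derivation:
Apply events with t <= 16 (1 events):
  after event 1 (t=8: INC z by 7): {z=7}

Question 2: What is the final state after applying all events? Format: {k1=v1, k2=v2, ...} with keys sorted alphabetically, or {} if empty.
Answer: {x=14, y=22, z=28}

Derivation:
  after event 1 (t=8: INC z by 7): {z=7}
  after event 2 (t=18: INC z by 4): {z=11}
  after event 3 (t=25: DEC z by 9): {z=2}
  after event 4 (t=34: SET z = -4): {z=-4}
  after event 5 (t=44: SET y = 47): {y=47, z=-4}
  after event 6 (t=52: INC x by 14): {x=14, y=47, z=-4}
  after event 7 (t=59: SET z = 28): {x=14, y=47, z=28}
  after event 8 (t=68: SET y = 22): {x=14, y=22, z=28}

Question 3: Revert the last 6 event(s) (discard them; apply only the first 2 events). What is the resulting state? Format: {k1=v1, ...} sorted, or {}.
Answer: {z=11}

Derivation:
Keep first 2 events (discard last 6):
  after event 1 (t=8: INC z by 7): {z=7}
  after event 2 (t=18: INC z by 4): {z=11}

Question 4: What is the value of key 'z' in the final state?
Track key 'z' through all 8 events:
  event 1 (t=8: INC z by 7): z (absent) -> 7
  event 2 (t=18: INC z by 4): z 7 -> 11
  event 3 (t=25: DEC z by 9): z 11 -> 2
  event 4 (t=34: SET z = -4): z 2 -> -4
  event 5 (t=44: SET y = 47): z unchanged
  event 6 (t=52: INC x by 14): z unchanged
  event 7 (t=59: SET z = 28): z -4 -> 28
  event 8 (t=68: SET y = 22): z unchanged
Final: z = 28

Answer: 28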